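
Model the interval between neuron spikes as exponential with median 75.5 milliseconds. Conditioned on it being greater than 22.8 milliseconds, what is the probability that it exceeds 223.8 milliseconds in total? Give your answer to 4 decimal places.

0.1580

For an exponential, median = ln(2)/λ, so λ = ln 2 / 75.5 = 0.00918076 per millisecond.
By the memoryless property, P(X > 22.8+201 | X > 22.8) = P(X > 201).
P(X > 201) = e^(−1.8453) ≈ 0.1580.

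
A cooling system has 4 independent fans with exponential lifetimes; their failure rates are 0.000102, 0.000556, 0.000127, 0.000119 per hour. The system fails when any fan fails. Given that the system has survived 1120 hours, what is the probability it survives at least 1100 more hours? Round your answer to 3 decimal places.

0.370

Time to first failure ~ Exp(Σλ) with Σλ = 0.000904.
By memorylessness, P(T > 1120+1100 | T > 1120) = P(T > 1100) = e^(−0.000904·1100) ≈ 0.370.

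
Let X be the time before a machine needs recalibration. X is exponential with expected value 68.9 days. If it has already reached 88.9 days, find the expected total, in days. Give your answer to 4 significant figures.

157.8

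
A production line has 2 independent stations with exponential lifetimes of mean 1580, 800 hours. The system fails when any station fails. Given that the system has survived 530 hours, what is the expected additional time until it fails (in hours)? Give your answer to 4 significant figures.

531.1

First-failure rate Σλ = 1/1580 + 1/800 = 0.00188291.
By memorylessness the expected residual is 1/Σλ = 531.092 hours, regardless of the 530 already elapsed.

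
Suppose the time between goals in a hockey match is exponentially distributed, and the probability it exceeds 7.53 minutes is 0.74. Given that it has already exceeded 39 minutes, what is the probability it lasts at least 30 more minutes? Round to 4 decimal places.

0.3013

From e^(−λ·7.53) = 0.74, λ = −ln(0.74)/7.53 = 0.0399874.
Memoryless: P(X > 39+30 | X > 39) = P(X > 30) = e^(−0.0399874·30) ≈ 0.3013.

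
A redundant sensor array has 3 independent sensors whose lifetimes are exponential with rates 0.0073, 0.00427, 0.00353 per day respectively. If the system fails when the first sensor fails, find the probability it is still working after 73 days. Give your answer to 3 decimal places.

0.332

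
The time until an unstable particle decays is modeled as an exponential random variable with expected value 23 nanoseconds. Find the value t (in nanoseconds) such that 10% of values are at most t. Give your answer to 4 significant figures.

2.423

The rate is λ = 1/23 = 0.0434783 per nanosecond.
Set 1 − e^(−λt) = 0.1, so t = −ln(0.9)/λ = 0.10536/0.0434783 ≈ 2.42329 nanoseconds.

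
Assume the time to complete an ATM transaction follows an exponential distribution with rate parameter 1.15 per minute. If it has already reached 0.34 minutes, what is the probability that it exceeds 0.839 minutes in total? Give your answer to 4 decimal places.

0.5634

By the memoryless property, P(X > 0.34+0.499 | X > 0.34) = P(X > 0.499).
P(X > 0.499) = e^(−0.57385) ≈ 0.5634.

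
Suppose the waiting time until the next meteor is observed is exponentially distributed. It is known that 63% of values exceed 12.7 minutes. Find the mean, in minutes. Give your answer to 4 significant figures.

27.49

e^(−λ·12.7) = 0.63 ⇒ λ = −ln(0.63)/12.7 = 0.0363807.
Mean = 1/λ = 27.4871 minutes.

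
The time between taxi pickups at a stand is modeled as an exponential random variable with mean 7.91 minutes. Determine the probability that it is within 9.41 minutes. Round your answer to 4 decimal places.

0.6957

The rate is λ = 1/7.91 = 0.126422 per minute.
P(X ≤ 9.41) = 1 − e^(−λ·9.41) = 1 − e^(−1.1896) ≈ 0.6957.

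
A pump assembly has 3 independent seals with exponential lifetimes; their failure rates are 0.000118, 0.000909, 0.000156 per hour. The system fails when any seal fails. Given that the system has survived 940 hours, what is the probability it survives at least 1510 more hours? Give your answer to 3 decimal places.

0.168

Time to first failure ~ Exp(Σλ) with Σλ = 0.001183.
By memorylessness, P(T > 940+1510 | T > 940) = P(T > 1510) = e^(−0.001183·1510) ≈ 0.168.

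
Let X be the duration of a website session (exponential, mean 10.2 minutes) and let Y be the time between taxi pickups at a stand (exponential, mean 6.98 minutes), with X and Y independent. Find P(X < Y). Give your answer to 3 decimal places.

0.406

λ_1 = 1/10.2 = 0.0980392, λ_2 = 1/6.98 = 0.143266.
For independent exponentials, P(X < Y) = λ_1/(λ_1+λ_2) = 0.0980392/0.241306 ≈ 0.406.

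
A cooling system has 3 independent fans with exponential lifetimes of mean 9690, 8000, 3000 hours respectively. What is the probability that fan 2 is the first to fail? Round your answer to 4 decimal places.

0.2226

Rates: λ_i = 1/mean_i → 0.000103199, 0.000125, 0.000333333; Σλ = 0.000561533.
P(fan 2 first) = λ_2/Σλ = 0.000125/0.000561533 ≈ 0.2226.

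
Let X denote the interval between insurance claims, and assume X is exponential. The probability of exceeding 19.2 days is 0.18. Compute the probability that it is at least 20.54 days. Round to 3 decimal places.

0.160

e^(−λ·19.2) = 0.18 ⇒ λ = −ln(0.18)/19.2 = 0.0893124.
P(X > 20.54) = e^(−0.0893124·20.54) = e^(−1.8345) ≈ 0.160.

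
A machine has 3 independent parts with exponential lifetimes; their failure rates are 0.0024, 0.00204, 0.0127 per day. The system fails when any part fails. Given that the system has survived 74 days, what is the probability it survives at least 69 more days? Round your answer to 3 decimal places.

0.306

Time to first failure ~ Exp(Σλ) with Σλ = 0.01714.
By memorylessness, P(T > 74+69 | T > 74) = P(T > 69) = e^(−0.01714·69) ≈ 0.306.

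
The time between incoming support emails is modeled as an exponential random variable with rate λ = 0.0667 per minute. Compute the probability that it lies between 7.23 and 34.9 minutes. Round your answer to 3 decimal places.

0.520

P(7.23 < X < 34.9) = e^(−λ·7.23) − e^(−λ·34.9) = 0.61740 − 0.09751 ≈ 0.520.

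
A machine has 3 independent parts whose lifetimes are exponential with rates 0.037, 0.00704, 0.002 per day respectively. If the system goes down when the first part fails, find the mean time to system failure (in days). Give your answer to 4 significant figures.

21.72

The time to first failure is exponential with rate Σλ = 0.037 + 0.00704 + 0.002 = 0.04604.
E[min] = 1/Σλ = 1/0.04604 = 21.7202 days.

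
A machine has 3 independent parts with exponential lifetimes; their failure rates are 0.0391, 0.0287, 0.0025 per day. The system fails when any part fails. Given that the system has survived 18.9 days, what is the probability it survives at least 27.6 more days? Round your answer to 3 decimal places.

0.144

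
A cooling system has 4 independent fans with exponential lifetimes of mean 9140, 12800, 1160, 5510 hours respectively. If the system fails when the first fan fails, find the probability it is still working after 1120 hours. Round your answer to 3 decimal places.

0.252

The first failure time is exponential with rate Σλ_i = 1/9140 + 1/12800 + 1/1160 + 1/5510 = 0.00123109 per hour.
P(min > 1120) = e^(−0.00123109·1120) = e^(−1.3788) ≈ 0.252.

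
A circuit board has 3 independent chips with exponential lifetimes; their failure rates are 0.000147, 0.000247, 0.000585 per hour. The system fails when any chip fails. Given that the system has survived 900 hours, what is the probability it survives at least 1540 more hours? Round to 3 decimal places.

Time to first failure ~ Exp(Σλ) with Σλ = 0.000979.
By memorylessness, P(T > 900+1540 | T > 900) = P(T > 1540) = e^(−0.000979·1540) ≈ 0.221.

0.221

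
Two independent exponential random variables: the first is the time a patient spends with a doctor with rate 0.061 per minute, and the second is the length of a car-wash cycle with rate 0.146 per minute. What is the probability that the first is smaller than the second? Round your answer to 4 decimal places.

λ_1 = 0.061, λ_2 = 0.146.
For independent exponentials, P(the first < the second) = λ_1/(λ_1+λ_2) = 0.061/0.207 ≈ 0.2947.

0.2947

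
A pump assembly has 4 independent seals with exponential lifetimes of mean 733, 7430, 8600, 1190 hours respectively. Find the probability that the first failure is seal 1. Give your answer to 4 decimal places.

Rates: λ_i = 1/mean_i → 0.00136426, 0.00013459, 0.000116279, 0.000840336; Σλ = 0.00245546.
P(seal 1 first) = λ_1/Σλ = 0.00136426/0.00245546 ≈ 0.5556.

0.5556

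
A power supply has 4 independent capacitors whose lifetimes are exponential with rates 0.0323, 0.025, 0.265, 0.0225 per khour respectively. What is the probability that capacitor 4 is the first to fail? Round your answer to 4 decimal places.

0.0653

The time to first failure is exponential with rate Σλ = 0.0323 + 0.025 + 0.265 + 0.0225 = 0.3448.
P(capacitor 4 first) = λ_4/Σλ = 0.0225/0.3448 ≈ 0.0653.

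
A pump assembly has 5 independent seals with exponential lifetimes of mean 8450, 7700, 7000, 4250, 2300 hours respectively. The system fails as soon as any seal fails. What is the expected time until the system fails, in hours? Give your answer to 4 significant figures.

The first failure time is exponential with rate Σλ_i = 1/8450 + 1/7700 + 1/7000 + 1/4250 + 1/2300 = 0.00106115 per hour.
E[min] = 1/Σλ = 1/0.00106115 = 942.376 hours.

942.4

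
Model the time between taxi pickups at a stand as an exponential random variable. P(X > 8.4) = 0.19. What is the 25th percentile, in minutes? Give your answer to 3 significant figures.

e^(−λ·8.4) = 0.19 ⇒ λ = −ln(0.19)/8.4 = 0.197706.
25th percentile: 1 − e^(−λt) = 0.25, t = −ln(0.75)/λ = 1.4551 minutes.

1.46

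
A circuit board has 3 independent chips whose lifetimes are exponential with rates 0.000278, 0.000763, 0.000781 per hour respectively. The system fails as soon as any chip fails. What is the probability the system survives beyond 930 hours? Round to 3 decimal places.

The time to first failure is exponential with rate Σλ = 0.000278 + 0.000763 + 0.000781 = 0.001822.
P(min > 930) = e^(−0.001822·930) = e^(−1.6945) ≈ 0.184.

0.184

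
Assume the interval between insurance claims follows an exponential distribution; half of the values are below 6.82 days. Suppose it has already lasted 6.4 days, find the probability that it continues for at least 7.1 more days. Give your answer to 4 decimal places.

0.4860

For an exponential, median = ln(2)/λ, so λ = ln 2 / 6.82 = 0.101634 per day.
P(X > s+t | X > s) = e^(−λ(s+t))/e^(−λs) = e^(−λt), independent of s = 6.4.
P(X > 7.1) = e^(−0.7216) ≈ 0.4860.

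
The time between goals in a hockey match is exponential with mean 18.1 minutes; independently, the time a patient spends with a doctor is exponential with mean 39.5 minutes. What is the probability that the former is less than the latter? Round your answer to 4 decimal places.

0.6858

λ_1 = 1/18.1 = 0.0552486, λ_2 = 1/39.5 = 0.0253165.
For independent exponentials, P(the former < the latter) = λ_1/(λ_1+λ_2) = 0.0552486/0.0805651 ≈ 0.6858.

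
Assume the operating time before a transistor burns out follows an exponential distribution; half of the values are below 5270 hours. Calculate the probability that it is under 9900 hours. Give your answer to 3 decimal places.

0.728

For an exponential, median = ln(2)/λ, so λ = ln 2 / 5270 = 0.000131527 per hour.
P(X ≤ 9900) = 1 − e^(−λ·9900) = 1 − e^(−1.3021) ≈ 0.728.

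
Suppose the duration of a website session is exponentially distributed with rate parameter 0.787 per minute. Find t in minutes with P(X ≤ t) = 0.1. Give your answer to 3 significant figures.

Set 1 − e^(−λt) = 0.1, so t = −ln(0.9)/λ = 0.10536/0.787 ≈ 0.133876 minutes.

0.134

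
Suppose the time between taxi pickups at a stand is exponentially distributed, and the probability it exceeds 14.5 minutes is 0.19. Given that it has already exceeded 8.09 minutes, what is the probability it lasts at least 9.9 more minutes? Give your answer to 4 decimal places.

0.3218

From e^(−λ·14.5) = 0.19, λ = −ln(0.19)/14.5 = 0.114533.
Memoryless: P(X > 8.09+9.9 | X > 8.09) = P(X > 9.9) = e^(−0.114533·9.9) ≈ 0.3218.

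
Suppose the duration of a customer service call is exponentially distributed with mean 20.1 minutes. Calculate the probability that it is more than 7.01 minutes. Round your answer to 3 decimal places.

The rate is λ = 1/20.1 = 0.0497512 per minute.
P(X > 7.01) = e^(−λ·7.01) = e^(−0.34876) ≈ 0.706.

0.706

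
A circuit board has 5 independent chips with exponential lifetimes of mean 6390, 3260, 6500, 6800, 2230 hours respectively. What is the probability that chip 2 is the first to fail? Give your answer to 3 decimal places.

Rates: λ_i = 1/mean_i → 0.000156495, 0.000306748, 0.000153846, 0.000147059, 0.00044843; Σλ = 0.00121258.
P(chip 2 first) = λ_2/Σλ = 0.000306748/0.00121258 ≈ 0.253.

0.253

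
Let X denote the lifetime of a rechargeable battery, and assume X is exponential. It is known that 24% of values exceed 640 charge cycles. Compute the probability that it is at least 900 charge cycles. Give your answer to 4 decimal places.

e^(−λ·640) = 0.24 ⇒ λ = −ln(0.24)/640 = 0.00222987.
P(X > 900) = e^(−0.00222987·900) = e^(−2.0069) ≈ 0.1344.

0.1344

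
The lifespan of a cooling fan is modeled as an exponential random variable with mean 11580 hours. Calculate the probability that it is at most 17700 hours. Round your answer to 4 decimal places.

0.7831

The rate is λ = 1/11580 = 0.0000863558 per hour.
P(X ≤ 17700) = 1 − e^(−λ·17700) = 1 − e^(−1.5285) ≈ 0.7831.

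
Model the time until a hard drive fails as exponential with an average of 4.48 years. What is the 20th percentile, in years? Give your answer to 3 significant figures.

The rate is λ = 1/4.48 = 0.223214 per year.
Set 1 − e^(−λt) = 0.2, so t = −ln(0.8)/λ = 0.22314/0.223214 ≈ 0.999683 years.

1.00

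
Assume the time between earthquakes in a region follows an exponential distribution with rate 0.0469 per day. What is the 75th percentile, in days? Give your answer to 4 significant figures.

29.56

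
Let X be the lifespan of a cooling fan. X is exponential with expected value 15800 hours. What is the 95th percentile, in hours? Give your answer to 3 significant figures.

47300

The rate is λ = 1/15800 = 0.0000632911 per hour.
Set 1 − e^(−λt) = 0.95, so t = −ln(0.05)/λ = 2.9957/0.0000632911 ≈ 47332.6 hours.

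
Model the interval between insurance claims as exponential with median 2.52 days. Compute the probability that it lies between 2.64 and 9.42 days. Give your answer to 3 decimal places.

0.409

For an exponential, median = ln(2)/λ, so λ = ln 2 / 2.52 = 0.275058 per day.
P(2.64 < X < 9.42) = e^(−λ·2.64) − e^(−λ·9.42) = 0.48377 − 0.07494 ≈ 0.409.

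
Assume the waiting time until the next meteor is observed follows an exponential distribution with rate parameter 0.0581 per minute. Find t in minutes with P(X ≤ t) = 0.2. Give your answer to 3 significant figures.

Set 1 − e^(−λt) = 0.2, so t = −ln(0.8)/λ = 0.22314/0.0581 ≈ 3.84068 minutes.

3.84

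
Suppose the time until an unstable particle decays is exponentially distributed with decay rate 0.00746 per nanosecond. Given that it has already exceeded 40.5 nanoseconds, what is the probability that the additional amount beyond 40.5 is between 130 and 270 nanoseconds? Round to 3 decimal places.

Memoryless: the residual past 40.5 is again Exp(λ).
P(130 < residual < 270) = e^(−λ·130) − e^(−λ·270) = 0.37916 − 0.13343 ≈ 0.246.

0.246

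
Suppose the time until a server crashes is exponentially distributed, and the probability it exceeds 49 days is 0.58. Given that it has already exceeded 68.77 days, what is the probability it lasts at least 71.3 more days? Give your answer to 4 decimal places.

0.4527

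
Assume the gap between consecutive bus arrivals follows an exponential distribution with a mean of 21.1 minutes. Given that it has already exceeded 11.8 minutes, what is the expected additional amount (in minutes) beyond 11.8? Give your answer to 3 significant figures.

21.1

The rate is λ = 1/21.1 = 0.0473934 per minute.
By memorylessness, the remaining amount past any threshold is again Exp(λ) with mean 1/λ = 21.1 minutes.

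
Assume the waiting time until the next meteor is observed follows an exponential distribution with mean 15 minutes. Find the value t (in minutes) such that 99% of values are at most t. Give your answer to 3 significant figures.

69.1

The rate is λ = 1/15 = 0.0666667 per minute.
Set 1 − e^(−λt) = 0.99, so t = −ln(0.01)/λ = 4.6052/0.0666667 ≈ 69.0776 minutes.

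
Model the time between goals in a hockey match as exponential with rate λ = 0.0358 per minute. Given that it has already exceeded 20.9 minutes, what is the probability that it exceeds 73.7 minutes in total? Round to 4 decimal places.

By the memoryless property, P(X > 20.9+52.8 | X > 20.9) = P(X > 52.8).
P(X > 52.8) = e^(−1.8902) ≈ 0.1510.

0.1510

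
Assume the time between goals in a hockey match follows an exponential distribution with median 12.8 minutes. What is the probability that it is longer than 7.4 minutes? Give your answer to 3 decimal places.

For an exponential, median = ln(2)/λ, so λ = ln 2 / 12.8 = 0.0541521 per minute.
P(X > 7.4) = e^(−λ·7.4) = e^(−0.40073) ≈ 0.670.

0.670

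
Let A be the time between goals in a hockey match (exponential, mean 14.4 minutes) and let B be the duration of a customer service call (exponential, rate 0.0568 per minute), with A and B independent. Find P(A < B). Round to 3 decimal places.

λ_1 = 1/14.4 = 0.0694444, λ_2 = 0.0568.
For independent exponentials, P(A < B) = λ_1/(λ_1+λ_2) = 0.0694444/0.126244 ≈ 0.550.

0.550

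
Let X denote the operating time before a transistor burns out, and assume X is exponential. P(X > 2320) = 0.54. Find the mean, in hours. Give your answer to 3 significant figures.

e^(−λ·2320) = 0.54 ⇒ λ = −ln(0.54)/2320 = 0.000265597.
Mean = 1/λ = 3765.1 hours.

3770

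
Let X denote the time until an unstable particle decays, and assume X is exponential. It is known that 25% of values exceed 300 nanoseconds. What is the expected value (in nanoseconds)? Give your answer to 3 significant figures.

216

e^(−λ·300) = 0.25 ⇒ λ = −ln(0.25)/300 = 0.00462098.
Mean = 1/λ = 216.404 nanoseconds.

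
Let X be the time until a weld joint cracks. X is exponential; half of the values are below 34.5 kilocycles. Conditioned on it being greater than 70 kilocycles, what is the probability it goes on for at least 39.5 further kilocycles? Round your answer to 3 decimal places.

0.452

For an exponential, median = ln(2)/λ, so λ = ln 2 / 34.5 = 0.0200912 per kilocycle.
P(X > s+t | X > s) = e^(−λ(s+t))/e^(−λs) = e^(−λt), independent of s = 70.
P(X > 39.5) = e^(−0.7936) ≈ 0.452.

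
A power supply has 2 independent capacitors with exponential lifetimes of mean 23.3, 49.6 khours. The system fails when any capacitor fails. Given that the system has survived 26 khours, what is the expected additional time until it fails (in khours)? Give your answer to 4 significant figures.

15.85

First-failure rate Σλ = 1/23.3 + 1/49.6 = 0.0630797.
By memorylessness the expected residual is 1/Σλ = 15.8529 khours, regardless of the 26 already elapsed.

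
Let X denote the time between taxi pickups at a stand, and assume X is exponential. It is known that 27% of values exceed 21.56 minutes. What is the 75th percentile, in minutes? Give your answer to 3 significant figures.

e^(−λ·21.56) = 0.27 ⇒ λ = −ln(0.27)/21.56 = 0.0607297.
75th percentile: 1 − e^(−λt) = 0.75, t = −ln(0.25)/λ = 22.8273 minutes.

22.8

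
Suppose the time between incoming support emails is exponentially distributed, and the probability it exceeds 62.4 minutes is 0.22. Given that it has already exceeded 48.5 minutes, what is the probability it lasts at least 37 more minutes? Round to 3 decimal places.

0.407

From e^(−λ·62.4) = 0.22, λ = −ln(0.22)/62.4 = 0.0242649.
Memoryless: P(X > 48.5+37 | X > 48.5) = P(X > 37) = e^(−0.0242649·37) ≈ 0.407.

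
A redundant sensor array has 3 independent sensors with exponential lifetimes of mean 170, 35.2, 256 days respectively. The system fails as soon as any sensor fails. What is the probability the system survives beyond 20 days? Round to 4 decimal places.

The first failure time is exponential with rate Σλ_i = 1/170 + 1/35.2 + 1/256 = 0.0381977 per day.
P(min > 20) = e^(−0.0381977·20) = e^(−0.76395) ≈ 0.4658.

0.4658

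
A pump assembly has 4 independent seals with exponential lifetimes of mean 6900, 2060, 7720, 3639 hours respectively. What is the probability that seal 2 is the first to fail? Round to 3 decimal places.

0.469

Rates: λ_i = 1/mean_i → 0.000144928, 0.000485437, 0.000129534, 0.000274801; Σλ = 0.0010347.
P(seal 2 first) = λ_2/Σλ = 0.000485437/0.0010347 ≈ 0.469.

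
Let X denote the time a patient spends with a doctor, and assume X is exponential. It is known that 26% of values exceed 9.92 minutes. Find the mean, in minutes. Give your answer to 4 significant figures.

e^(−λ·9.92) = 0.26 ⇒ λ = −ln(0.26)/9.92 = 0.135794.
Mean = 1/λ = 7.36411 minutes.

7.364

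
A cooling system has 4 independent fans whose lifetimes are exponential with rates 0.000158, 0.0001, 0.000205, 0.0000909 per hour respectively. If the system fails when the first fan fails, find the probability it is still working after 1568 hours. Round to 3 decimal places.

The time to first failure is exponential with rate Σλ = 0.000158 + 0.0001 + 0.000205 + 0.0000909 = 0.0005539.
P(min > 1568) = e^(−0.0005539·1568) = e^(−0.86852) ≈ 0.420.

0.420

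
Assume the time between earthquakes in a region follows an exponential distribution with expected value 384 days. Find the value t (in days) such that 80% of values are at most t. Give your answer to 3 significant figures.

The rate is λ = 1/384 = 0.00260417 per day.
Set 1 − e^(−λt) = 0.8, so t = −ln(0.2)/λ = 1.6094/0.00260417 ≈ 618.024 days.

618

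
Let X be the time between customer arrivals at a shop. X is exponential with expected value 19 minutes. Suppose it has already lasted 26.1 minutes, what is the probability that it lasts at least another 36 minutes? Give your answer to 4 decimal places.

The rate is λ = 1/19 = 0.0526316 per minute.
The exponential is memoryless, so the remaining time is again Exp(λ): the condition X > 26.1 is irrelevant.
P(X > 36) = e^(−1.8947) ≈ 0.1504.

0.1504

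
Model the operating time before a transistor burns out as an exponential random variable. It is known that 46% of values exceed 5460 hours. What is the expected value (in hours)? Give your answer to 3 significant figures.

e^(−λ·5460) = 0.46 ⇒ λ = −ln(0.46)/5460 = 0.000142221.
Mean = 1/λ = 7031.29 hours.

7030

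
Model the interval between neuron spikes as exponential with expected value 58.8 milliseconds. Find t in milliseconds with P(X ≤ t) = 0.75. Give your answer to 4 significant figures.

The rate is λ = 1/58.8 = 0.0170068 per millisecond.
Set 1 − e^(−λt) = 0.75, so t = −ln(0.25)/λ = 1.3863/0.0170068 ≈ 81.5141 milliseconds.

81.51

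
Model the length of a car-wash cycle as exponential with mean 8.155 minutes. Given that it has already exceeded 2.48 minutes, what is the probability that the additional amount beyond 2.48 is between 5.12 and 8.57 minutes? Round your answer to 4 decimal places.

The rate is λ = 1/8.155 = 0.122624 per minute.
Memoryless: the residual past 2.48 is again Exp(λ).
P(5.12 < residual < 8.57) = e^(−λ·5.12) − e^(−λ·8.57) = 0.53375 − 0.34963 ≈ 0.1841.

0.1841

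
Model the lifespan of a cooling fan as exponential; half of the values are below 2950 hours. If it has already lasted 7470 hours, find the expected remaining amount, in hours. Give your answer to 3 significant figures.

4260

For an exponential, median = ln(2)/λ, so λ = ln 2 / 2950 = 0.000234965 per hour.
By memorylessness, the remaining amount past any threshold is again Exp(λ) with mean 1/λ = 4255.95 hours.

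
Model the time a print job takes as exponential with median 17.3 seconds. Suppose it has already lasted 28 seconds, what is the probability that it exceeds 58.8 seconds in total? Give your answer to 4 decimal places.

For an exponential, median = ln(2)/λ, so λ = ln 2 / 17.3 = 0.0400663 per second.
The exponential is memoryless, so the remaining time is again Exp(λ): the condition X > 28 is irrelevant.
P(X > 30.8) = e^(−1.234) ≈ 0.2911.

0.2911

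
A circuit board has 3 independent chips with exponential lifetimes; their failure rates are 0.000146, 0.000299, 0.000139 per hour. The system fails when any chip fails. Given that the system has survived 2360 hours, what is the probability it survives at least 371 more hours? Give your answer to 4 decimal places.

Time to first failure ~ Exp(Σλ) with Σλ = 0.000584.
By memorylessness, P(T > 2360+371 | T > 2360) = P(T > 371) = e^(−0.000584·371) ≈ 0.8052.

0.8052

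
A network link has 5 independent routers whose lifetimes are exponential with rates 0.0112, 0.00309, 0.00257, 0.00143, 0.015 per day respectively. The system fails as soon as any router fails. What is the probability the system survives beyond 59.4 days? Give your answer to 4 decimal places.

The time to first failure is exponential with rate Σλ = 0.0112 + 0.00309 + 0.00257 + 0.00143 + 0.015 = 0.03329.
P(min > 59.4) = e^(−0.03329·59.4) = e^(−1.9774) ≈ 0.1384.

0.1384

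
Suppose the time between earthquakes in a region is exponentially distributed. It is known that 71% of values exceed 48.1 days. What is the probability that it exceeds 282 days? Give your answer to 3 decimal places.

0.134

e^(−λ·48.1) = 0.71 ⇒ λ = −ln(0.71)/48.1 = 0.00712038.
P(X > 282) = e^(−0.00712038·282) = e^(−2.0079) ≈ 0.134.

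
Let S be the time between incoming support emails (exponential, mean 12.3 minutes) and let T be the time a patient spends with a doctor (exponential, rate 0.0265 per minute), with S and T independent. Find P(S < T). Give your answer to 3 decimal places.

0.754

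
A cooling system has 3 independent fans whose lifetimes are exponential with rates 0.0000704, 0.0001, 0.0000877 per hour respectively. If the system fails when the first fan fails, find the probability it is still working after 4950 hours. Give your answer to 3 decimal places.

0.279

The time to first failure is exponential with rate Σλ = 0.0000704 + 0.0001 + 0.0000877 = 0.0002581.
P(min > 4950) = e^(−0.0002581·4950) = e^(−1.2776) ≈ 0.279.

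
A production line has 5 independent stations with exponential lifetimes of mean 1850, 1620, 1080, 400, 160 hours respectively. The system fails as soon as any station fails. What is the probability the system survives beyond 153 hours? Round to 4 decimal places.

The first failure time is exponential with rate Σλ_i = 1/1850 + 1/1620 + 1/1080 + 1/400 + 1/160 = 0.0108338 per hour.
P(min > 153) = e^(−0.0108338·153) = e^(−1.6576) ≈ 0.1906.

0.1906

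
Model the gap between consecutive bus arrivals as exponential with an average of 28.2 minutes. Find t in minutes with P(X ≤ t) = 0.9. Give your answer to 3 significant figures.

64.9

The rate is λ = 1/28.2 = 0.035461 per minute.
Set 1 − e^(−λt) = 0.9, so t = −ln(0.1)/λ = 2.3026/0.035461 ≈ 64.9329 minutes.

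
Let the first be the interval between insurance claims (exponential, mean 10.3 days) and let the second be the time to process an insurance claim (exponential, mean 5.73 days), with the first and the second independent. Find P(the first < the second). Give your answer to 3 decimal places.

λ_1 = 1/10.3 = 0.0970874, λ_2 = 1/5.73 = 0.17452.
For independent exponentials, P(the first < the second) = λ_1/(λ_1+λ_2) = 0.0970874/0.271607 ≈ 0.357.

0.357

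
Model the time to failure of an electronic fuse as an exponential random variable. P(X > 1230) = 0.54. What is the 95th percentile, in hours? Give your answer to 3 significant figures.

5980

e^(−λ·1230) = 0.54 ⇒ λ = −ln(0.54)/1230 = 0.000500964.
95th percentile: 1 − e^(−λt) = 0.95, t = −ln(0.05)/λ = 5979.93 hours.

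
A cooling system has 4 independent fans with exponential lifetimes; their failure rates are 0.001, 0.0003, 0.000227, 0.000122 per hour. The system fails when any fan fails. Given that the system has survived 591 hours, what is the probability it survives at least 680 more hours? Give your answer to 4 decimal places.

0.3258

Time to first failure ~ Exp(Σλ) with Σλ = 0.001649.
By memorylessness, P(T > 591+680 | T > 591) = P(T > 680) = e^(−0.001649·680) ≈ 0.3258.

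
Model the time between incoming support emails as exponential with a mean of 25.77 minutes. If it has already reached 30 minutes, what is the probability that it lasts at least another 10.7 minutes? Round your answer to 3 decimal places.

0.660

The rate is λ = 1/25.77 = 0.0388048 per minute.
P(X > s+t | X > s) = e^(−λ(s+t))/e^(−λs) = e^(−λt), independent of s = 30.
P(X > 10.7) = e^(−0.41521) ≈ 0.660.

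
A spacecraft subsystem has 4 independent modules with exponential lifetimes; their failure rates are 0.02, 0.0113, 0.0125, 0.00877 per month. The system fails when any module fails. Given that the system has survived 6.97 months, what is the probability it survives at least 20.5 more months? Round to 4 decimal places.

Time to first failure ~ Exp(Σλ) with Σλ = 0.05257.
By memorylessness, P(T > 6.97+20.5 | T > 6.97) = P(T > 20.5) = e^(−0.05257·20.5) ≈ 0.3404.

0.3404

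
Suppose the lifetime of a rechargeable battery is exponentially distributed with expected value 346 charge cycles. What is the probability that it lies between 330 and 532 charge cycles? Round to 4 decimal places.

The rate is λ = 1/346 = 0.00289017 per charge cycle.
P(330 < X < 532) = e^(−λ·330) − e^(−λ·532) = 0.38529 − 0.21490 ≈ 0.1704.

0.1704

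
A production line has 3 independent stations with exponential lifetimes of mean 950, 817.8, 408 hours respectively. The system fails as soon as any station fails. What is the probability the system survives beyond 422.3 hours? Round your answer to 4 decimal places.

0.1359

The first failure time is exponential with rate Σλ_i = 1/950 + 1/817.8 + 1/408 = 0.0047264 per hour.
P(min > 422.3) = e^(−0.0047264·422.3) = e^(−1.996) ≈ 0.1359.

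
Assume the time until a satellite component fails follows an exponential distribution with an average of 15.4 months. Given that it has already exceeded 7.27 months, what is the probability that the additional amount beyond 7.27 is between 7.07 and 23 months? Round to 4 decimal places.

0.4073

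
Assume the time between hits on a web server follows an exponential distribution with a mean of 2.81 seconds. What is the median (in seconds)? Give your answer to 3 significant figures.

1.95

The rate is λ = 1/2.81 = 0.355872 per second.
Set 1 − e^(−λt) = 0.5, so t = −ln(0.5)/λ = 0.69315/0.355872 ≈ 1.94774 seconds.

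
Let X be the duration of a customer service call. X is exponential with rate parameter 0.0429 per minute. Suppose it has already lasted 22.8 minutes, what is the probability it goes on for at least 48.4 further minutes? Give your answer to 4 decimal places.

0.1254

P(X > s+t | X > s) = e^(−λ(s+t))/e^(−λs) = e^(−λt), independent of s = 22.8.
P(X > 48.4) = e^(−2.0764) ≈ 0.1254.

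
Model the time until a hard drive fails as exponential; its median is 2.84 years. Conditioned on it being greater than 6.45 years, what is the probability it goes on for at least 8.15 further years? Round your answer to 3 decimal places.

For an exponential, median = ln(2)/λ, so λ = ln 2 / 2.84 = 0.244066 per year.
The exponential is memoryless, so the remaining time is again Exp(λ): the condition X > 6.45 is irrelevant.
P(X > 8.15) = e^(−1.9891) ≈ 0.137.

0.137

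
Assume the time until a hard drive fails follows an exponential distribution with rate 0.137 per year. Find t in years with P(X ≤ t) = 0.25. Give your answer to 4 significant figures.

2.100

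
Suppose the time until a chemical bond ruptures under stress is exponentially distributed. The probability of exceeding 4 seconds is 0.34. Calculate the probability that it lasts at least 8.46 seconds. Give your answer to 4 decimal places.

0.1021

e^(−λ·4) = 0.34 ⇒ λ = −ln(0.34)/4 = 0.269702.
P(X > 8.46) = e^(−0.269702·8.46) = e^(−2.2817) ≈ 0.1021.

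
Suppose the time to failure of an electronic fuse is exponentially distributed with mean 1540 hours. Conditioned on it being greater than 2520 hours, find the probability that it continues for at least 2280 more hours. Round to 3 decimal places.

0.228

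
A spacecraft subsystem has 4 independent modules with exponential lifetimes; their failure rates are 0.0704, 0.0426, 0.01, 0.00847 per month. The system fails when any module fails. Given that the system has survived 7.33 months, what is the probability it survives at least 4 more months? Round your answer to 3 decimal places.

0.591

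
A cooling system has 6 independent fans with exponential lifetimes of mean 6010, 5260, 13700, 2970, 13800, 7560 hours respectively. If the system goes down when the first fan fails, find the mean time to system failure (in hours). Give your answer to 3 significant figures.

1030

The first failure time is exponential with rate Σλ_i = 1/6010 + 1/5260 + 1/13700 + 1/2970 + 1/13800 + 1/7560 = 0.000970935 per hour.
E[min] = 1/Σλ = 1/0.000970935 = 1029.93 hours.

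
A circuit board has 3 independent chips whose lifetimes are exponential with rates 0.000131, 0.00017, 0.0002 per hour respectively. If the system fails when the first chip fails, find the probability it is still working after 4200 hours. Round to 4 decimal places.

The time to first failure is exponential with rate Σλ = 0.000131 + 0.00017 + 0.0002 = 0.000501.
P(min > 4200) = e^(−0.000501·4200) = e^(−2.1042) ≈ 0.1219.

0.1219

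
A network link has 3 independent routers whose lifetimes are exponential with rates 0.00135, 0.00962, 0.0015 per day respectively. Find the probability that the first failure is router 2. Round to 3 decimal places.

0.771

The time to first failure is exponential with rate Σλ = 0.00135 + 0.00962 + 0.0015 = 0.01247.
P(router 2 first) = λ_2/Σλ = 0.00962/0.01247 ≈ 0.771.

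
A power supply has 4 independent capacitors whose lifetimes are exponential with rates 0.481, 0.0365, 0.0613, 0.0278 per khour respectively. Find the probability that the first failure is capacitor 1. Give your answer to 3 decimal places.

The time to first failure is exponential with rate Σλ = 0.481 + 0.0365 + 0.0613 + 0.0278 = 0.6066.
P(capacitor 1 first) = λ_1/Σλ = 0.481/0.6066 ≈ 0.793.

0.793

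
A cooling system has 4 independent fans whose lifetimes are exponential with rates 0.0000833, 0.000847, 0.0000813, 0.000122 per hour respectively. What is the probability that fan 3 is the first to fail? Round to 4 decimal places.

0.0717

The time to first failure is exponential with rate Σλ = 0.0000833 + 0.000847 + 0.0000813 + 0.000122 = 0.0011336.
P(fan 3 first) = λ_3/Σλ = 0.0000813/0.0011336 ≈ 0.0717.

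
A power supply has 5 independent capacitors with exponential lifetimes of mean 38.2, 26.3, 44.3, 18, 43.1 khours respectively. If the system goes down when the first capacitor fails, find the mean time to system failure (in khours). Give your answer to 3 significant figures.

The first failure time is exponential with rate Σλ_i = 1/38.2 + 1/26.3 + 1/44.3 + 1/18 + 1/43.1 = 0.165532 per khour.
E[min] = 1/Σλ = 1/0.165532 = 6.04114 khours.

6.04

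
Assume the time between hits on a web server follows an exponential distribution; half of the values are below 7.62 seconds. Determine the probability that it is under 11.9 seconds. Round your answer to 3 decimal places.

0.661

For an exponential, median = ln(2)/λ, so λ = ln 2 / 7.62 = 0.0909642 per second.
P(X ≤ 11.9) = 1 − e^(−λ·11.9) = 1 − e^(−1.0825) ≈ 0.661.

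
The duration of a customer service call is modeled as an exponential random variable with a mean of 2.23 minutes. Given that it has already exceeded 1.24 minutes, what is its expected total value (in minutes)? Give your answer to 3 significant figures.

The rate is λ = 1/2.23 = 0.44843 per minute.
By memorylessness, E[X | X > 1.24] = 1.24 + 1/λ = 1.24 + 2.23 = 3.47 minutes.

3.47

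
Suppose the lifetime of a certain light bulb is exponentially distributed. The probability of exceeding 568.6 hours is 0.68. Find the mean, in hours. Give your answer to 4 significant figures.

1474

e^(−λ·568.6) = 0.68 ⇒ λ = −ln(0.68)/568.6 = 0.000678267.
Mean = 1/λ = 1474.35 hours.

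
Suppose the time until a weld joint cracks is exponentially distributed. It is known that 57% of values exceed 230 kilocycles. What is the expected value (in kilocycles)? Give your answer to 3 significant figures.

409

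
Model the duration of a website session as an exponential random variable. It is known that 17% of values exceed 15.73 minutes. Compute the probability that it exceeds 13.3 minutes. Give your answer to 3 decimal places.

0.224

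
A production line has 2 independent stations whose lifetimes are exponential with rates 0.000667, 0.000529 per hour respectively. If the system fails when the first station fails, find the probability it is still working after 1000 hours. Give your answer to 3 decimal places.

0.302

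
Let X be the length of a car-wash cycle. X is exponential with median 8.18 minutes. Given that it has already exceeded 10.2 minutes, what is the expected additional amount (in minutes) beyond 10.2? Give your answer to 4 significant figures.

11.80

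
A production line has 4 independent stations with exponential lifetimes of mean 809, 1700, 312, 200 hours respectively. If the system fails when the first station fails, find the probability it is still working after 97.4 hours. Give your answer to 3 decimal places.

0.376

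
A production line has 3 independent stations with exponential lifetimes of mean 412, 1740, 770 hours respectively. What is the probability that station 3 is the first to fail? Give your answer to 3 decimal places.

0.302

Rates: λ_i = 1/mean_i → 0.00242718, 0.000574713, 0.0012987; Σλ = 0.0043006.
P(station 3 first) = λ_3/Σλ = 0.0012987/0.0043006 ≈ 0.302.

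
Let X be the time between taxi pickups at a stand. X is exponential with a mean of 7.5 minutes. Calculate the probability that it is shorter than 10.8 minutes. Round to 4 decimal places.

0.7631

The rate is λ = 1/7.5 = 0.133333 per minute.
P(X ≤ 10.8) = 1 − e^(−λ·10.8) = 1 − e^(−1.44) ≈ 0.7631.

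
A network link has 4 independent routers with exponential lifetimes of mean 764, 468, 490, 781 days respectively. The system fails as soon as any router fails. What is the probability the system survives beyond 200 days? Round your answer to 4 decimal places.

The first failure time is exponential with rate Σλ_i = 1/764 + 1/468 + 1/490 + 1/781 = 0.00676688 per day.
P(min > 200) = e^(−0.00676688·200) = e^(−1.3534) ≈ 0.2584.

0.2584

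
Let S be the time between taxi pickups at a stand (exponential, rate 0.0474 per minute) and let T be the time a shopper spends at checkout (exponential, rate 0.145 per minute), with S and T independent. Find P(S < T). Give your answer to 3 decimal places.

0.246

λ_1 = 0.0474, λ_2 = 0.145.
For independent exponentials, P(S < T) = λ_1/(λ_1+λ_2) = 0.0474/0.1924 ≈ 0.246.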